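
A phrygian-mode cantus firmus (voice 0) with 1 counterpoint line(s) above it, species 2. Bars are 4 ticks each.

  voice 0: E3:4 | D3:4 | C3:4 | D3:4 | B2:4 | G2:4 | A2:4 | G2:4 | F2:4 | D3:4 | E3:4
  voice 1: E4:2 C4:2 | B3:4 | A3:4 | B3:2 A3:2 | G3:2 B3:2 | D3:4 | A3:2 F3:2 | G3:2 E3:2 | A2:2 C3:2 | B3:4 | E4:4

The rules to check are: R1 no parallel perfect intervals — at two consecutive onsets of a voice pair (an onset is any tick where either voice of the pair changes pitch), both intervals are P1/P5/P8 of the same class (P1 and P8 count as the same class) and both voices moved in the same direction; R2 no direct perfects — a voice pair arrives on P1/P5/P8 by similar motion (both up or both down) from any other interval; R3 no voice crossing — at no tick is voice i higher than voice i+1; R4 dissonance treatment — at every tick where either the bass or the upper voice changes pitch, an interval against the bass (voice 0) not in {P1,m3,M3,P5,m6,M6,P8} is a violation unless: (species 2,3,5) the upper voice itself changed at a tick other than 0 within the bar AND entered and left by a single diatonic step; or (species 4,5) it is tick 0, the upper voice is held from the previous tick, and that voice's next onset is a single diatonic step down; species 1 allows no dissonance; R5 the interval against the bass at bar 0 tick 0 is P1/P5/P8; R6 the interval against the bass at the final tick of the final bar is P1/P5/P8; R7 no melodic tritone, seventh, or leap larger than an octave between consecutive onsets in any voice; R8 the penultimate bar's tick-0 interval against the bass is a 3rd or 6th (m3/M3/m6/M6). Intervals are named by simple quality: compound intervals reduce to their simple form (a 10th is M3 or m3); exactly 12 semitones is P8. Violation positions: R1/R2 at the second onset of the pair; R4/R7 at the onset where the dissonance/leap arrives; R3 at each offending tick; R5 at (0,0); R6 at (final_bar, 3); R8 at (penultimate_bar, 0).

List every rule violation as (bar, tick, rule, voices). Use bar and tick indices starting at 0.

bar 0: v0=E3 v1=E4 downbeat P8
bar 1: v0=D3 v1=B3 downbeat M6
bar 2: v0=C3 v1=A3 downbeat M6
bar 3: v0=D3 v1=B3 downbeat M6
bar 4: v0=B2 v1=G3 downbeat m6
bar 5: v0=G2 v1=D3 downbeat P5
bar 6: v0=A2 v1=A3 downbeat P8
bar 7: v0=G2 v1=G3 downbeat P8
bar 8: v0=F2 v1=A2 downbeat M3
bar 9: v0=D3 v1=B3 downbeat M6
bar 10: v0=E3 v1=E4 downbeat P8
  -> R2 @ bar 5 tick 0 v(0, 1): B2/B3 P8 -> G2/D3 P5 similar
  -> R2 @ bar 6 tick 0 v(0, 1): G2/D3 P5 -> A2/A3 P8 similar
  -> R7 @ bar 9 tick 0 v(1,): C3->B3 leap 11st
  -> R2 @ bar 10 tick 0 v(0, 1): D3/B3 M6 -> E3/E4 P8 similar

(5, 0, R2, (0, 1))
(6, 0, R2, (0, 1))
(9, 0, R7, (1,))
(10, 0, R2, (0, 1))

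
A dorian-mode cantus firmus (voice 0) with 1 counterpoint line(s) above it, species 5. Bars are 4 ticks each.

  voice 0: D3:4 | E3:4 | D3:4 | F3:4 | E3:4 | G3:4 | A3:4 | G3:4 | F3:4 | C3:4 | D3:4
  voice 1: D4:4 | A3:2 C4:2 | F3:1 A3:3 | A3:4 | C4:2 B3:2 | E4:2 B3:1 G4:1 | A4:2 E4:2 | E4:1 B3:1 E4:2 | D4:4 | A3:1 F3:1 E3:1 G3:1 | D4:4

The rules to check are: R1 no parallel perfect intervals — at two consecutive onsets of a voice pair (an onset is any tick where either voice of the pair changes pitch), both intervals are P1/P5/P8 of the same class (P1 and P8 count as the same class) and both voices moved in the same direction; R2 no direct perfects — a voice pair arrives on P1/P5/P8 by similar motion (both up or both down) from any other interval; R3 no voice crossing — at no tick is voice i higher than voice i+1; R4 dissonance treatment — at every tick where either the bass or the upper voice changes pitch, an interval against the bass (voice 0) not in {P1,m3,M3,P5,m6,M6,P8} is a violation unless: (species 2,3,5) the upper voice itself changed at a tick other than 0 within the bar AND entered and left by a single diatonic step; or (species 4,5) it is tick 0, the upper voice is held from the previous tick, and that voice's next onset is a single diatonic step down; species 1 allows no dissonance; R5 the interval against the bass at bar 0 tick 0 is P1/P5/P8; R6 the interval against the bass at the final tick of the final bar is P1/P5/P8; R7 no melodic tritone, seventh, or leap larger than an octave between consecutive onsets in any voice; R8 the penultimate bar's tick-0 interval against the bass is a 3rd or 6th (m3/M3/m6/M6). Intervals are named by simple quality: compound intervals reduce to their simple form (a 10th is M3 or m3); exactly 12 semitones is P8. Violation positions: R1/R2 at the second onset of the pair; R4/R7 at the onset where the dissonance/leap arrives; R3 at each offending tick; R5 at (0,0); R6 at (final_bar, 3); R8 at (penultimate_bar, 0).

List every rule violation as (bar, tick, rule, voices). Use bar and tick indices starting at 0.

bar 0: v0=D3 v1=D4 downbeat P8
bar 1: v0=E3 v1=A3 downbeat P4
bar 2: v0=D3 v1=F3 downbeat m3
bar 3: v0=F3 v1=A3 downbeat M3
bar 4: v0=E3 v1=C4 downbeat m6
bar 5: v0=G3 v1=E4 downbeat M6
bar 6: v0=A3 v1=A4 downbeat P8
bar 7: v0=G3 v1=E4 downbeat M6
bar 8: v0=F3 v1=D4 downbeat M6
bar 9: v0=C3 v1=A3 downbeat M6
bar 10: v0=D3 v1=D4 downbeat P8
  -> R4 @ bar 1 tick 0 v(0, 1): E3/A3 P4 untreated
  -> R1 @ bar 6 tick 0 v(0, 1): G3/G4 P8 -> A3/A4 P8 similar
  -> R4 @ bar 9 tick 1 v(0, 1): C3/F3 P4 untreated
  -> R2 @ bar 10 tick 0 v(0, 1): C3/G3 P5 -> D3/D4 P8 similar

(1, 0, R4, (0, 1))
(6, 0, R1, (0, 1))
(9, 1, R4, (0, 1))
(10, 0, R2, (0, 1))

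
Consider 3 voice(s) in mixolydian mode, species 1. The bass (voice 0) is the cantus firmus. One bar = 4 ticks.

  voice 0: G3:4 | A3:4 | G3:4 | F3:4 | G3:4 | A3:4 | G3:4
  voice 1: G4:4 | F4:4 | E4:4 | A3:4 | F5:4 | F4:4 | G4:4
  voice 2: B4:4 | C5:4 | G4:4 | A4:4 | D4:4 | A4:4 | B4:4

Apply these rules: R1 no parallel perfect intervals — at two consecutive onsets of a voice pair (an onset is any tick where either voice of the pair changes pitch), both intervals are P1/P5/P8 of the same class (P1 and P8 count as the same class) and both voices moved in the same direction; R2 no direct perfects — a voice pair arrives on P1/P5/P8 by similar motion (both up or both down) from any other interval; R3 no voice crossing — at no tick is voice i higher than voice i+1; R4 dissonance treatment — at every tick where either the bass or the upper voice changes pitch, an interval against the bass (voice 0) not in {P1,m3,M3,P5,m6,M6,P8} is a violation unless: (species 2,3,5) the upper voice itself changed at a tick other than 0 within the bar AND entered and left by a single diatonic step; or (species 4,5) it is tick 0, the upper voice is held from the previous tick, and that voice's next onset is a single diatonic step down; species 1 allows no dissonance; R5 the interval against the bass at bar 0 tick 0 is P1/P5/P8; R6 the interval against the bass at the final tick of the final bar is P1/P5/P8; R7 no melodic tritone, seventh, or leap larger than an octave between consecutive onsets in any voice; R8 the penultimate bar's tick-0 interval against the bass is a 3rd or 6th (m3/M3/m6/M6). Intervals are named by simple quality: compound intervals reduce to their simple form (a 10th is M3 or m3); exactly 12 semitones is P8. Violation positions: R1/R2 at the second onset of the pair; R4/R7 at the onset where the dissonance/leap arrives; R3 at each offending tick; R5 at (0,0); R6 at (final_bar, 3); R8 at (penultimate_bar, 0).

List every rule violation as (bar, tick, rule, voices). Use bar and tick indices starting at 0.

bar 0: v0=G3 v1=G4 v2=B4 downbeat M3
bar 1: v0=A3 v1=F4 v2=C5 downbeat m3
bar 2: v0=G3 v1=E4 v2=G4 downbeat P8
bar 3: v0=F3 v1=A3 v2=A4 downbeat M3
bar 4: v0=G3 v1=F5 v2=D4 downbeat P5
bar 5: v0=A3 v1=F4 v2=A4 downbeat P8
bar 6: v0=G3 v1=G4 v2=B4 downbeat M3
  -> R5 @ bar 0 tick 0 v(0, 2): opens on M3
  -> R2 @ bar 2 tick 0 v(0, 2): A3/C5 m3 -> G3/G4 P8 similar
  -> R3 @ bar 4 tick 0 v(1, 2): F5 above D4
  -> R4 @ bar 4 tick 0 v(0, 1): G3/F5 m7 untreated
  -> R7 @ bar 4 tick 0 v(1,): A3->F5 leap 20st
  -> R3 @ bar 4 tick 1 v(1, 2): F5 above D4
  -> R3 @ bar 4 tick 2 v(1, 2): F5 above D4
  -> R3 @ bar 4 tick 3 v(1, 2): F5 above D4
  -> R2 @ bar 5 tick 0 v(0, 2): G3/D4 P5 -> A3/A4 P8 similar
  -> R8 @ bar 5 tick 0 v(0, 2): penult P8 not 3rd/6th
  -> R6 @ bar 6 tick 3 v(0, 2): closes on M3

(0, 0, R5, (0, 2))
(2, 0, R2, (0, 2))
(4, 0, R3, (1, 2))
(4, 0, R4, (0, 1))
(4, 0, R7, (1,))
(4, 1, R3, (1, 2))
(4, 2, R3, (1, 2))
(4, 3, R3, (1, 2))
(5, 0, R2, (0, 2))
(5, 0, R8, (0, 2))
(6, 3, R6, (0, 2))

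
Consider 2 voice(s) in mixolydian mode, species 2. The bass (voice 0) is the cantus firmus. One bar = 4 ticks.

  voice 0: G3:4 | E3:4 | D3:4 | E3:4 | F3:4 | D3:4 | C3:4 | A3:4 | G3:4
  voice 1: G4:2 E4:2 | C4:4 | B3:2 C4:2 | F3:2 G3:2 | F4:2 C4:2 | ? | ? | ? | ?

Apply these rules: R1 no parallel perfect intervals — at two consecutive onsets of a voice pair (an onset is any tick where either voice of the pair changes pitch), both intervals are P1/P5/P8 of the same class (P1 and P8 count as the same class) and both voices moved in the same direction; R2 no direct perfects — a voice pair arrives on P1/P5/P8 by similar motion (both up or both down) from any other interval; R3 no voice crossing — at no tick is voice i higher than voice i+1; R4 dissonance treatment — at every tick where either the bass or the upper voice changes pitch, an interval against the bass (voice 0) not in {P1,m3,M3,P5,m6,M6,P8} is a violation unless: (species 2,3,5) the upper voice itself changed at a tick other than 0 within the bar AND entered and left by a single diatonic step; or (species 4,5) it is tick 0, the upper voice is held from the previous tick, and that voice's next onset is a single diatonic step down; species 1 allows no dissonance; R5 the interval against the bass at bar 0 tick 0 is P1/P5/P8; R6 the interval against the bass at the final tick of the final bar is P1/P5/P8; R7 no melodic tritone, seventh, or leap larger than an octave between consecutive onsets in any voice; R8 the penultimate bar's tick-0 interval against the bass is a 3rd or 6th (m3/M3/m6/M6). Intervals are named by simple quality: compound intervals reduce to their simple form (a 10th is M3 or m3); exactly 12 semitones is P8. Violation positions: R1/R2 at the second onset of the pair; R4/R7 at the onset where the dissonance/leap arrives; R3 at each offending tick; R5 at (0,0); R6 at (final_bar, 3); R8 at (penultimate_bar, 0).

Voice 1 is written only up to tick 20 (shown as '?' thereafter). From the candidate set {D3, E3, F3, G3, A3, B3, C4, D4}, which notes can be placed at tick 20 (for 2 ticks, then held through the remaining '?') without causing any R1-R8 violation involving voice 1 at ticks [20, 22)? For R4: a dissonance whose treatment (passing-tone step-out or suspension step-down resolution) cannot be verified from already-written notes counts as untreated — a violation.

D3: violates R2,R7
E3: violates R4
F3: legal
G3: violates R4
A3: violates R1
B3: legal
C4: violates R4
D4: legal

{B3, D4, F3}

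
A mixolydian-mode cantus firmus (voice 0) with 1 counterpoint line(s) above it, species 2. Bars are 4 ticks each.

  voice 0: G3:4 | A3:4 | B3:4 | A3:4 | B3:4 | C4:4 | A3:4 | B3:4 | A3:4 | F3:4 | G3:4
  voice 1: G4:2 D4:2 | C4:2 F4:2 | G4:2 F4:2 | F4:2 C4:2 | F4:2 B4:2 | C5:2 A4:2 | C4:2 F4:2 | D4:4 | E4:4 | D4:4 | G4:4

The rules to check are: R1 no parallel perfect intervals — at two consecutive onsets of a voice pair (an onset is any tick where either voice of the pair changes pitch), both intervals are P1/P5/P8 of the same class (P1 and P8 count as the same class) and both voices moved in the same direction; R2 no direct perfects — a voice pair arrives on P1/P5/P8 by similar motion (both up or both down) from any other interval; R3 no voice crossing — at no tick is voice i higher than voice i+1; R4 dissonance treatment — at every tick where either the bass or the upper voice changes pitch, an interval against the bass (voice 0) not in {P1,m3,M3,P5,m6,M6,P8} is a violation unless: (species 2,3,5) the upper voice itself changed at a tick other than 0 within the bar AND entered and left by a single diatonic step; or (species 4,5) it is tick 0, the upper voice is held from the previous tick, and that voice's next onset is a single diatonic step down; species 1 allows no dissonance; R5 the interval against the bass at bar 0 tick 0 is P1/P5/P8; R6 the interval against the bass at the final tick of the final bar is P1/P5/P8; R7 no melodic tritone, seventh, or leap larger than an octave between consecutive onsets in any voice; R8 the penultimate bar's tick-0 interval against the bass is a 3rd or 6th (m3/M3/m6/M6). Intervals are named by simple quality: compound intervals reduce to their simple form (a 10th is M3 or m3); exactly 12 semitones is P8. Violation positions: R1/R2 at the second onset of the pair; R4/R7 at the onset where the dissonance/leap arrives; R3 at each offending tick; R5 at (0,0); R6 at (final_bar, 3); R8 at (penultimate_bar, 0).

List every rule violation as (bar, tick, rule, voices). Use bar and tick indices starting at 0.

bar 0: v0=G3 v1=G4 downbeat P8
bar 1: v0=A3 v1=C4 downbeat m3
bar 2: v0=B3 v1=G4 downbeat m6
bar 3: v0=A3 v1=F4 downbeat m6
bar 4: v0=B3 v1=F4 downbeat TT
bar 5: v0=C4 v1=C5 downbeat P8
bar 6: v0=A3 v1=C4 downbeat m3
bar 7: v0=B3 v1=D4 downbeat m3
bar 8: v0=A3 v1=E4 downbeat P5
bar 9: v0=F3 v1=D4 downbeat M6
bar 10: v0=G3 v1=G4 downbeat P8
  -> R4 @ bar 2 tick 2 v(0, 1): B3/F4 TT untreated
  -> R4 @ bar 4 tick 0 v(0, 1): B3/F4 TT untreated
  -> R7 @ bar 4 tick 2 v(1,): F4->B4 leap 6st
  -> R1 @ bar 5 tick 0 v(0, 1): B3/B4 P8 -> C4/C5 P8 similar
  -> R2 @ bar 10 tick 0 v(0, 1): F3/D4 M6 -> G3/G4 P8 similar

(2, 2, R4, (0, 1))
(4, 0, R4, (0, 1))
(4, 2, R7, (1,))
(5, 0, R1, (0, 1))
(10, 0, R2, (0, 1))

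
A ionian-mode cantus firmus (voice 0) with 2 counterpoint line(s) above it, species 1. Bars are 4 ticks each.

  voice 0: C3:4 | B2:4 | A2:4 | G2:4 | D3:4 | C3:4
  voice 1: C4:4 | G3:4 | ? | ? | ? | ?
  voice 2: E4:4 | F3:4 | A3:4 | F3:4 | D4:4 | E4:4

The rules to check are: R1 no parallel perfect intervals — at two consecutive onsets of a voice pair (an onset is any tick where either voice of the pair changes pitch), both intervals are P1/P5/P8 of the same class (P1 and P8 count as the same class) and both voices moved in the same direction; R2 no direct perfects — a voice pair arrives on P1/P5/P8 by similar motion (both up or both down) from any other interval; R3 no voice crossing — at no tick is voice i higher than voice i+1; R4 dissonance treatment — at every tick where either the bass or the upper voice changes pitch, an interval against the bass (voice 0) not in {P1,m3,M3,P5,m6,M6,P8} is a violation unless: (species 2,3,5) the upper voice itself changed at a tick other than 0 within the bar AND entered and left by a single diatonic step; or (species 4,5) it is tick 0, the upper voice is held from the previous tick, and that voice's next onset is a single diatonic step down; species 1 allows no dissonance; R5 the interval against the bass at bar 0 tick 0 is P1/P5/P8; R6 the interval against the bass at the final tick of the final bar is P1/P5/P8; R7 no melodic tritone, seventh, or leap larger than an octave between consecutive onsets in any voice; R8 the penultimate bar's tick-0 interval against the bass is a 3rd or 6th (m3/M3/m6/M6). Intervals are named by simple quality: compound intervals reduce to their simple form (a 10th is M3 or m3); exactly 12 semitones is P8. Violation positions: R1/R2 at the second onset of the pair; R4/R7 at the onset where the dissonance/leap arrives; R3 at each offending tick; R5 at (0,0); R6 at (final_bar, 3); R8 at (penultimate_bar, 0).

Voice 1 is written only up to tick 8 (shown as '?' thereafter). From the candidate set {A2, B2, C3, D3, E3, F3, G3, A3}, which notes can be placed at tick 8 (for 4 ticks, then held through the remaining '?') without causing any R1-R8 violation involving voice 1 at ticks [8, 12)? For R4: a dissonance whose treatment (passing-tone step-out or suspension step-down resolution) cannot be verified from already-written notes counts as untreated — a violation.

{C3, F3}

A2: violates R2,R7
B2: violates R4
C3: legal
D3: violates R4
E3: violates R2
F3: legal
G3: violates R4
A3: violates R2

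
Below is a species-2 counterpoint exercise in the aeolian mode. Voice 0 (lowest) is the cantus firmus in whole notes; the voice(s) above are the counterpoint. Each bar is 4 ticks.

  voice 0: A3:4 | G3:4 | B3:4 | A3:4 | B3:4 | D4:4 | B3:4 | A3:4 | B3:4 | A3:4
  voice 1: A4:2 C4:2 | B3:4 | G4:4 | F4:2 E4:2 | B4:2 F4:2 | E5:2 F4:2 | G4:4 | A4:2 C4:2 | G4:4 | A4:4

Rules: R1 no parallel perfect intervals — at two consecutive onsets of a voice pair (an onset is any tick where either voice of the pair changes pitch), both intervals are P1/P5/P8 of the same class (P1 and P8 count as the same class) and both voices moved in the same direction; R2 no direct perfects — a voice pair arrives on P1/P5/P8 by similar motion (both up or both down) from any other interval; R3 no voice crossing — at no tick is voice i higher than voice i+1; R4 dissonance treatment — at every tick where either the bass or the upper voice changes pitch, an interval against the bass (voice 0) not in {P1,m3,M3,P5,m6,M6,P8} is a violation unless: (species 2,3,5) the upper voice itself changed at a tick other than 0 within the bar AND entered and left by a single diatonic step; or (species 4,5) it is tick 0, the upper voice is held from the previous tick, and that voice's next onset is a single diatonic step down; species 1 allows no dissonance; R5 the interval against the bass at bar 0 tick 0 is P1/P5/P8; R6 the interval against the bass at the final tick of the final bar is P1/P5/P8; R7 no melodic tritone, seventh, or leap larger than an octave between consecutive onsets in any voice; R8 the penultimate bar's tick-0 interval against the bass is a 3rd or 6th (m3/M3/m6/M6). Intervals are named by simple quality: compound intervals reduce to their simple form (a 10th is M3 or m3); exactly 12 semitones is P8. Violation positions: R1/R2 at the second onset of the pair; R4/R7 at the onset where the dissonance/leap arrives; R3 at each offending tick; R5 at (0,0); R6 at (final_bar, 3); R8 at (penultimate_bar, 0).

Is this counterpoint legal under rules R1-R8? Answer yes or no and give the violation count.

bar 0: v0=A3 v1=A4 (P8)
bar 1: v0=G3 v1=B3 (M3)
bar 2: v0=B3 v1=G4 (m6)
bar 3: v0=A3 v1=F4 (m6)
bar 4: v0=B3 v1=B4 (P8)
bar 5: v0=D4 v1=E5 (M2)
bar 6: v0=B3 v1=G4 (m6)
bar 7: v0=A3 v1=A4 (P8)
bar 8: v0=B3 v1=G4 (m6)
bar 9: v0=A3 v1=A4 (P8)
  R2 @ bar4.0: A3/E4 P5 -> B3/B4 P8 similar
  R4 @ bar4.2: B3/F4 TT untreated
  R7 @ bar4.2: B4->F4 leap 6st
  R4 @ bar5.0: D4/E5 M2 untreated
  R7 @ bar5.0: F4->E5 leap 11st
  R7 @ bar5.2: E5->F4 leap 11st

No (6 violations)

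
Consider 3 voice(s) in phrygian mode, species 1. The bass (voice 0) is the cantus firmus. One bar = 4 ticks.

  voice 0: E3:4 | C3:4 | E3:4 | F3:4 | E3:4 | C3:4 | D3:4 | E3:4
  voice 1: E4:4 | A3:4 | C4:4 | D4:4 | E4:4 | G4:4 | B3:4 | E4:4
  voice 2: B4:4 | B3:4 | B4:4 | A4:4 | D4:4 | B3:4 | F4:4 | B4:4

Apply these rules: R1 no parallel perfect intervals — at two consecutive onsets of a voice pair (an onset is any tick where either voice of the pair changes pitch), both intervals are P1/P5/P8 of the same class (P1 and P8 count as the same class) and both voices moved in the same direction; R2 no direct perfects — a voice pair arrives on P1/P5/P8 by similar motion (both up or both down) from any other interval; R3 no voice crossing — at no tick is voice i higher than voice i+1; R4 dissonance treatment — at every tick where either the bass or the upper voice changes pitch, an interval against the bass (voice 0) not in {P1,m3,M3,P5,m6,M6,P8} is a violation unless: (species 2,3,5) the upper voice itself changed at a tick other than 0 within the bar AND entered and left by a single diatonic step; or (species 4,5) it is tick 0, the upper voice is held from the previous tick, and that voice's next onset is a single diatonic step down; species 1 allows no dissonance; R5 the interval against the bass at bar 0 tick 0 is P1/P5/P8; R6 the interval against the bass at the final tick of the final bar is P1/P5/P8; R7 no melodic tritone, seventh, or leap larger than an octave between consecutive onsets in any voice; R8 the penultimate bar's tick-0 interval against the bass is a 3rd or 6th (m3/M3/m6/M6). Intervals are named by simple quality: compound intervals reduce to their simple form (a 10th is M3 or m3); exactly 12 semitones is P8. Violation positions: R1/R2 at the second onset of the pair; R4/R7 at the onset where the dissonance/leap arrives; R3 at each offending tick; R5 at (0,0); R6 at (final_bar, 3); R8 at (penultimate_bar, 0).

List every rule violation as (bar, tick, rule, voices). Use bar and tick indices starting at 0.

(1, 0, R4, (0, 2))
(2, 0, R2, (0, 2))
(4, 0, R3, (1, 2))
(4, 0, R4, (0, 2))
(4, 1, R3, (1, 2))
(4, 2, R3, (1, 2))
(4, 3, R3, (1, 2))
(5, 0, R3, (1, 2))
(5, 0, R4, (0, 2))
(5, 1, R3, (1, 2))
(5, 2, R3, (1, 2))
(5, 3, R3, (1, 2))
(6, 0, R7, (2,))
(7, 0, R2, (0, 1))
(7, 0, R2, (0, 2))
(7, 0, R2, (1, 2))
(7, 0, R7, (2,))

bar 0: v0=E3 v1=E4 v2=B4 downbeat P5
bar 1: v0=C3 v1=A3 v2=B3 downbeat M7
bar 2: v0=E3 v1=C4 v2=B4 downbeat P5
bar 3: v0=F3 v1=D4 v2=A4 downbeat M3
bar 4: v0=E3 v1=E4 v2=D4 downbeat m7
bar 5: v0=C3 v1=G4 v2=B3 downbeat M7
bar 6: v0=D3 v1=B3 v2=F4 downbeat m3
bar 7: v0=E3 v1=E4 v2=B4 downbeat P5
  -> R4 @ bar 1 tick 0 v(0, 2): C3/B3 M7 untreated
  -> R2 @ bar 2 tick 0 v(0, 2): C3/B3 M7 -> E3/B4 P5 similar
  -> R3 @ bar 4 tick 0 v(1, 2): E4 above D4
  -> R4 @ bar 4 tick 0 v(0, 2): E3/D4 m7 untreated
  -> R3 @ bar 4 tick 1 v(1, 2): E4 above D4
  -> R3 @ bar 4 tick 2 v(1, 2): E4 above D4
  -> R3 @ bar 4 tick 3 v(1, 2): E4 above D4
  -> R3 @ bar 5 tick 0 v(1, 2): G4 above B3
  -> R4 @ bar 5 tick 0 v(0, 2): C3/B3 M7 untreated
  -> R3 @ bar 5 tick 1 v(1, 2): G4 above B3
  -> R3 @ bar 5 tick 2 v(1, 2): G4 above B3
  -> R3 @ bar 5 tick 3 v(1, 2): G4 above B3
  -> R7 @ bar 6 tick 0 v(2,): B3->F4 leap 6st
  -> R2 @ bar 7 tick 0 v(0, 1): D3/B3 M6 -> E3/E4 P8 similar
  -> R2 @ bar 7 tick 0 v(0, 2): D3/F4 m3 -> E3/B4 P5 similar
  -> R2 @ bar 7 tick 0 v(1, 2): B3/F4 TT -> E4/B4 P5 similar
  -> R7 @ bar 7 tick 0 v(2,): F4->B4 leap 6st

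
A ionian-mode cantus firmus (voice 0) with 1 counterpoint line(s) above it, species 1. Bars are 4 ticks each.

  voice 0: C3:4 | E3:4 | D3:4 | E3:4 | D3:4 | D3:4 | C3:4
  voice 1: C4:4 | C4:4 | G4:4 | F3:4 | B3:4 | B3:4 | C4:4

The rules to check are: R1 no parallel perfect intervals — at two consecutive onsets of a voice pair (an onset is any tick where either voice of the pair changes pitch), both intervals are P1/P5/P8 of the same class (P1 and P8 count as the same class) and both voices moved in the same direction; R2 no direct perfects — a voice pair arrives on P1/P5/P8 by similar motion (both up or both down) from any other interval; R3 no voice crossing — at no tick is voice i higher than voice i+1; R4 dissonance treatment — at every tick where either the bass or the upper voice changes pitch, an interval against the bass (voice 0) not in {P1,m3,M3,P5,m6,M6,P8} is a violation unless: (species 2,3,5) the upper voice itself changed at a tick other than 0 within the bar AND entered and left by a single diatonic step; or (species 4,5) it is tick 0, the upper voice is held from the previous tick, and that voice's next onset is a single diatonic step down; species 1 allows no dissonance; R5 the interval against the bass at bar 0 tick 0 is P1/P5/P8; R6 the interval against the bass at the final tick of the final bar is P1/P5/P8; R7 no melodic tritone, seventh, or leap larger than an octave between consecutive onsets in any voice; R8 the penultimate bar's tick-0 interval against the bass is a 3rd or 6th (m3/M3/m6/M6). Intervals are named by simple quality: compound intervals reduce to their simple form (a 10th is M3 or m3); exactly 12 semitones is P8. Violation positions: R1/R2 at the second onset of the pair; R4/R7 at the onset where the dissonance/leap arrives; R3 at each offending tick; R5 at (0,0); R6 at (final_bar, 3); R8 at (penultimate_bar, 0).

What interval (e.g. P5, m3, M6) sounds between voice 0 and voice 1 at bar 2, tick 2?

P4

voice 0=D3 voice 1=G4 -> P4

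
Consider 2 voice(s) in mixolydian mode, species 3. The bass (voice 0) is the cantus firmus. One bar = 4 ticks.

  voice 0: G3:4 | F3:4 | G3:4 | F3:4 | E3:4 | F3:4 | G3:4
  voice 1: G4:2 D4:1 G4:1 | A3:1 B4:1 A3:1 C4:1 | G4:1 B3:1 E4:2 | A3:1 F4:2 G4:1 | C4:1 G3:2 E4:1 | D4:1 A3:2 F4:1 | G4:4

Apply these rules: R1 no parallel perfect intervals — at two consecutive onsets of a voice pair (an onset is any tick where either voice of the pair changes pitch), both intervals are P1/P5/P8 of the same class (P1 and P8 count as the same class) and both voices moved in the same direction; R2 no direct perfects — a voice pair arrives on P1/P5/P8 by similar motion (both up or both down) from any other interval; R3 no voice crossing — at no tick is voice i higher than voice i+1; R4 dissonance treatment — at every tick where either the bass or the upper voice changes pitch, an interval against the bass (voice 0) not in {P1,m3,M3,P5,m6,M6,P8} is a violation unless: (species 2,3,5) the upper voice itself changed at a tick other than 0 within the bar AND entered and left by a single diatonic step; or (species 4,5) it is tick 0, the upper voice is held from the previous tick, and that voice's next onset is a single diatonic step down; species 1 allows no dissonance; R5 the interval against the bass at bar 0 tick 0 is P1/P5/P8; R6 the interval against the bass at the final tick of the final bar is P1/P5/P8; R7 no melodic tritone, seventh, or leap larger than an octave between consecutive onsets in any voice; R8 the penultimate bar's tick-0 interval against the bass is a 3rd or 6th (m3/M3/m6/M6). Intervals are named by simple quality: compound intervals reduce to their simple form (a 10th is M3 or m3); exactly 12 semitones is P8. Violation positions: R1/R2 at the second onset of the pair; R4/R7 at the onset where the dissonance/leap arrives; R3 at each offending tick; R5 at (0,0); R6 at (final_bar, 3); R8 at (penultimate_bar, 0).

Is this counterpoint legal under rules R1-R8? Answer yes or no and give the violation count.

No (7 violations)

bar 0: v0=G3 v1=G4 (P8)
bar 1: v0=F3 v1=A3 (M3)
bar 2: v0=G3 v1=G4 (P8)
bar 3: v0=F3 v1=A3 (M3)
bar 4: v0=E3 v1=C4 (m6)
bar 5: v0=F3 v1=D4 (M6)
bar 6: v0=G3 v1=G4 (P8)
  R7 @ bar1.0: G4->A3 leap 10st
  R4 @ bar1.1: F3/B4 TT untreated
  R7 @ bar1.1: A3->B4 leap 14st
  R7 @ bar1.2: B4->A3 leap 14st
  R2 @ bar2.0: F3/C4 P5 -> G3/G4 P8 similar
  R4 @ bar3.3: F3/G4 M2 untreated
  R1 @ bar6.0: F3/F4 P8 -> G3/G4 P8 similar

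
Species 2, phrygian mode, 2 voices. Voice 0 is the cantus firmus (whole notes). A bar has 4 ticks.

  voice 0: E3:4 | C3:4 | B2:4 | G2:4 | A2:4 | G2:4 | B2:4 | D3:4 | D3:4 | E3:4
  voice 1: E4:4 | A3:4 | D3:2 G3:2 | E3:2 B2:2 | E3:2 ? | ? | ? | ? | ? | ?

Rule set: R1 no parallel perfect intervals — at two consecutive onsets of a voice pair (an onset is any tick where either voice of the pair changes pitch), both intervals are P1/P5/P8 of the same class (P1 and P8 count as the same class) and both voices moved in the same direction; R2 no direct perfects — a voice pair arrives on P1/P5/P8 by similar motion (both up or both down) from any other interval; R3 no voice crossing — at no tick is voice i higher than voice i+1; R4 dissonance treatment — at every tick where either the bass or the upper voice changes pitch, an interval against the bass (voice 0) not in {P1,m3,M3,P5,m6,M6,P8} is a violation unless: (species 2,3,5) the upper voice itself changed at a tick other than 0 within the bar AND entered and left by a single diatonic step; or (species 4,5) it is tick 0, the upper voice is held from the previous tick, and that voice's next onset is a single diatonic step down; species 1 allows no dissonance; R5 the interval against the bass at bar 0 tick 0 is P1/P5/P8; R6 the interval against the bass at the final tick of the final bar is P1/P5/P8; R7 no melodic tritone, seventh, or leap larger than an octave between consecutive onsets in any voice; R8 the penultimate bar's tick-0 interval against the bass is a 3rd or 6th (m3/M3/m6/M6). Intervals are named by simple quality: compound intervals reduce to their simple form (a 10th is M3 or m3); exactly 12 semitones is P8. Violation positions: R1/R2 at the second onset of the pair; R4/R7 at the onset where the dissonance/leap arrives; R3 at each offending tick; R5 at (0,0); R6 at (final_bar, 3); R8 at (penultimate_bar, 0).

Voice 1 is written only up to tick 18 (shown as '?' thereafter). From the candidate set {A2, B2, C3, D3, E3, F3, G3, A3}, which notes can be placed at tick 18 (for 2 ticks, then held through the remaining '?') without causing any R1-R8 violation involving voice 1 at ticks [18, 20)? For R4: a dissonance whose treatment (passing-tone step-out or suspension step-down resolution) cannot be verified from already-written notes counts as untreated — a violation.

{A2, A3, C3, E3, F3}

A2: legal
B2: violates R4
C3: legal
D3: violates R4
E3: legal
F3: legal
G3: violates R4
A3: legal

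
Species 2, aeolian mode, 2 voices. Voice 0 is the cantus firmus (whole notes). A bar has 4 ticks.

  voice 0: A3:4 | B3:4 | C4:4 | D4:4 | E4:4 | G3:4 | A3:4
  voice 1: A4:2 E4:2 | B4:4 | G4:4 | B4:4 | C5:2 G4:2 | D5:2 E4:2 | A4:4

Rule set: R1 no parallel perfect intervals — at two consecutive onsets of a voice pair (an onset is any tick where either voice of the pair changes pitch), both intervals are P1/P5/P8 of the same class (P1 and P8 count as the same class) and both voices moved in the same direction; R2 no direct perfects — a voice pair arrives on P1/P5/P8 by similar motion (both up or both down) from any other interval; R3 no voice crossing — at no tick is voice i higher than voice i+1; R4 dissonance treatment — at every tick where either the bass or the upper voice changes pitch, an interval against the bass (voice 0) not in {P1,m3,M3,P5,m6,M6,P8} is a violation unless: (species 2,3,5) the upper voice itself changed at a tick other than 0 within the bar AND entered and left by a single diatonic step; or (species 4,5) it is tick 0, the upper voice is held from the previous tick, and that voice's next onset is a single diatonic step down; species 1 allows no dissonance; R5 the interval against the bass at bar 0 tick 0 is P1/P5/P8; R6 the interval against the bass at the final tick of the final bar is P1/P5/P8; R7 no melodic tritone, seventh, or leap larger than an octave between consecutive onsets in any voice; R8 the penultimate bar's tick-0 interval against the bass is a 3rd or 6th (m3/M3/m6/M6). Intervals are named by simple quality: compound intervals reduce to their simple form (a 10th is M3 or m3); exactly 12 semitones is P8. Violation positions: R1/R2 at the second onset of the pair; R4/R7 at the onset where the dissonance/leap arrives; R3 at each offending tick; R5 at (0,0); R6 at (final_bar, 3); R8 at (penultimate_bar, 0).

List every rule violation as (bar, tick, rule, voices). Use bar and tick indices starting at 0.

(1, 0, R2, (0, 1))
(5, 0, R8, (0, 1))
(5, 2, R7, (1,))
(6, 0, R2, (0, 1))

bar 0: v0=A3 v1=A4 downbeat P8
bar 1: v0=B3 v1=B4 downbeat P8
bar 2: v0=C4 v1=G4 downbeat P5
bar 3: v0=D4 v1=B4 downbeat M6
bar 4: v0=E4 v1=C5 downbeat m6
bar 5: v0=G3 v1=D5 downbeat P5
bar 6: v0=A3 v1=A4 downbeat P8
  -> R2 @ bar 1 tick 0 v(0, 1): A3/E4 P5 -> B3/B4 P8 similar
  -> R8 @ bar 5 tick 0 v(0, 1): penult P5 not 3rd/6th
  -> R7 @ bar 5 tick 2 v(1,): D5->E4 leap 10st
  -> R2 @ bar 6 tick 0 v(0, 1): G3/E4 M6 -> A3/A4 P8 similar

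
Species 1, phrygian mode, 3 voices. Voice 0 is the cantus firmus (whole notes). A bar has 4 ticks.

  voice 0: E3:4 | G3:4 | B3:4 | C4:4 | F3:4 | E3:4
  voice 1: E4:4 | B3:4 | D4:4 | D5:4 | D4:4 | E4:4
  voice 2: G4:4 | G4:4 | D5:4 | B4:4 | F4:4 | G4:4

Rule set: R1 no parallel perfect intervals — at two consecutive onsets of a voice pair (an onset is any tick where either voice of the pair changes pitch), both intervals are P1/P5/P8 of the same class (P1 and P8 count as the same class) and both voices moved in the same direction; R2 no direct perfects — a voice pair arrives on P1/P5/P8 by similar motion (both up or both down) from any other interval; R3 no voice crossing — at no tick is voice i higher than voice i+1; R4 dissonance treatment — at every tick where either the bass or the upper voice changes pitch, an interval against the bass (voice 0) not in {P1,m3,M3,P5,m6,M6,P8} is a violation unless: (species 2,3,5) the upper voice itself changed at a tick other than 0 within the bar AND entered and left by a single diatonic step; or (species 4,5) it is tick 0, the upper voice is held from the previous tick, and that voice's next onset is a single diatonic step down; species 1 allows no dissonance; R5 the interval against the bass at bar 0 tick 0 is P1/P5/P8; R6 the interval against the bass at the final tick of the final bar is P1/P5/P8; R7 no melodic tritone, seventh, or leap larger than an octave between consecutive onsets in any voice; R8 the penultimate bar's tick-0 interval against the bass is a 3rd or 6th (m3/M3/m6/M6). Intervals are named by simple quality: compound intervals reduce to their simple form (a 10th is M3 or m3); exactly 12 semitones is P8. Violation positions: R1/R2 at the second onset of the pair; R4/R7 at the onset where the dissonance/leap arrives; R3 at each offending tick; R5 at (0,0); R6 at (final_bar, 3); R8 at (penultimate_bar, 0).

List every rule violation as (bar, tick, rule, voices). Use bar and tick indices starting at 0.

(0, 0, R5, (0, 2))
(2, 0, R2, (1, 2))
(3, 0, R3, (1, 2))
(3, 0, R4, (0, 1))
(3, 0, R4, (0, 2))
(3, 1, R3, (1, 2))
(3, 2, R3, (1, 2))
(3, 3, R3, (1, 2))
(4, 0, R2, (0, 2))
(4, 0, R7, (2,))
(4, 0, R8, (0, 2))
(5, 3, R6, (0, 2))

bar 0: v0=E3 v1=E4 v2=G4 downbeat m3
bar 1: v0=G3 v1=B3 v2=G4 downbeat P8
bar 2: v0=B3 v1=D4 v2=D5 downbeat m3
bar 3: v0=C4 v1=D5 v2=B4 downbeat M7
bar 4: v0=F3 v1=D4 v2=F4 downbeat P8
bar 5: v0=E3 v1=E4 v2=G4 downbeat m3
  -> R5 @ bar 0 tick 0 v(0, 2): opens on m3
  -> R2 @ bar 2 tick 0 v(1, 2): B3/G4 m6 -> D4/D5 P8 similar
  -> R3 @ bar 3 tick 0 v(1, 2): D5 above B4
  -> R4 @ bar 3 tick 0 v(0, 1): C4/D5 M2 untreated
  -> R4 @ bar 3 tick 0 v(0, 2): C4/B4 M7 untreated
  -> R3 @ bar 3 tick 1 v(1, 2): D5 above B4
  -> R3 @ bar 3 tick 2 v(1, 2): D5 above B4
  -> R3 @ bar 3 tick 3 v(1, 2): D5 above B4
  -> R2 @ bar 4 tick 0 v(0, 2): C4/B4 M7 -> F3/F4 P8 similar
  -> R7 @ bar 4 tick 0 v(2,): B4->F4 leap 6st
  -> R8 @ bar 4 tick 0 v(0, 2): penult P8 not 3rd/6th
  -> R6 @ bar 5 tick 3 v(0, 2): closes on m3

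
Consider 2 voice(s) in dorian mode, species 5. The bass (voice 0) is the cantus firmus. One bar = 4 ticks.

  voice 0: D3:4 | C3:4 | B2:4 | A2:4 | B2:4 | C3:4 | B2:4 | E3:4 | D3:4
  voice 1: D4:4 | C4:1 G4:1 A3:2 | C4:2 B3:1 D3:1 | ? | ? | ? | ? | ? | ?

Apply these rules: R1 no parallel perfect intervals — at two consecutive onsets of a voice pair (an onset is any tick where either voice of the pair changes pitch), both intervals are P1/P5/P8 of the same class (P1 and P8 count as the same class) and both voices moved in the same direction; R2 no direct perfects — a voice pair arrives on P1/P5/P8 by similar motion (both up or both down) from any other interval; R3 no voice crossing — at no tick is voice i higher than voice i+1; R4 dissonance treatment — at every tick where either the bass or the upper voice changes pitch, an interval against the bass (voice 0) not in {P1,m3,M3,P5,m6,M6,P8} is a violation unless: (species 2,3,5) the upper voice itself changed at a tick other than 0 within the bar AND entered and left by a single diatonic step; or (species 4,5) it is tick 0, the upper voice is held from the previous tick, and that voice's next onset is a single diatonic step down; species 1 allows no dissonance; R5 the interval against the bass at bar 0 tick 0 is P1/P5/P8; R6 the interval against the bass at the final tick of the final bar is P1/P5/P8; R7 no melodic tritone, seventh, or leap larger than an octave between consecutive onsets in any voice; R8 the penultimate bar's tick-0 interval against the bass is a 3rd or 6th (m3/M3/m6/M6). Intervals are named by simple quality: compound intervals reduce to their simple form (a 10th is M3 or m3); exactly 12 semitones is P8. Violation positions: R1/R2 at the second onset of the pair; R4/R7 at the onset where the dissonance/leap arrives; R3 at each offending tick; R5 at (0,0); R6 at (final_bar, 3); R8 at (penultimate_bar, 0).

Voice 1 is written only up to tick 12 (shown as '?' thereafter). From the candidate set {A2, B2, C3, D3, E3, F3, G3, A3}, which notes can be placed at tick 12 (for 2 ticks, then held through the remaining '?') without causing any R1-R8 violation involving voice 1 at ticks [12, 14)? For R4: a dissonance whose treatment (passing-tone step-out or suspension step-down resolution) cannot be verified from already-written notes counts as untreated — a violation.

A2: violates R2
B2: violates R4
C3: legal
D3: violates R4
E3: legal
F3: legal
G3: violates R4
A3: legal

{A3, C3, E3, F3}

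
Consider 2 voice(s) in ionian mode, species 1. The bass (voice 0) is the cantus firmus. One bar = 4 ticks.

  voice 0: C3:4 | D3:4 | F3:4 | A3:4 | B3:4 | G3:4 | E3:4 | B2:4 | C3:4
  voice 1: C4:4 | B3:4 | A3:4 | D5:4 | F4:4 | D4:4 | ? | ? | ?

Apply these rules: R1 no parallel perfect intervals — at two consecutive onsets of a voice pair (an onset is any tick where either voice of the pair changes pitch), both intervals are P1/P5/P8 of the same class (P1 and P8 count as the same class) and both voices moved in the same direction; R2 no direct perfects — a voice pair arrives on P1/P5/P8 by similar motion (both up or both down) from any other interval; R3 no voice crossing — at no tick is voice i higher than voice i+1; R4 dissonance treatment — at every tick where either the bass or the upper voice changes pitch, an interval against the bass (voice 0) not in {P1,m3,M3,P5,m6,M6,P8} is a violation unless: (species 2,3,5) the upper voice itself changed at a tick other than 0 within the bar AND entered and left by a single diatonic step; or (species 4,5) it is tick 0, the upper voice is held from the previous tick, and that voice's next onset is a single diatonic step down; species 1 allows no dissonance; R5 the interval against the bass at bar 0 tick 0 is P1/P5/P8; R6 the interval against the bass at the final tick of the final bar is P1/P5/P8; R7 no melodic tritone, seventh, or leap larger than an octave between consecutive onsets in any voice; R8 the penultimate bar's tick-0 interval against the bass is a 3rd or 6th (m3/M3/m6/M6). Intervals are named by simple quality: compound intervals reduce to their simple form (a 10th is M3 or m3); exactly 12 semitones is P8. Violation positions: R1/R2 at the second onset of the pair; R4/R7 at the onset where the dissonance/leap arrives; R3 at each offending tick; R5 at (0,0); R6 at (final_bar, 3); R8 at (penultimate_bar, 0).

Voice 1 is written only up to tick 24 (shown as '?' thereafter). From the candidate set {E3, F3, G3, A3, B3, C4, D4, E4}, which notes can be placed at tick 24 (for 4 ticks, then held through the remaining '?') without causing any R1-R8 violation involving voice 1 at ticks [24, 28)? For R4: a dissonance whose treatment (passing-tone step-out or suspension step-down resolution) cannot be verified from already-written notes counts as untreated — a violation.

{C4, E4, G3}

E3: violates R2,R7
F3: violates R4
G3: legal
A3: violates R4
B3: violates R1
C4: legal
D4: violates R4
E4: legal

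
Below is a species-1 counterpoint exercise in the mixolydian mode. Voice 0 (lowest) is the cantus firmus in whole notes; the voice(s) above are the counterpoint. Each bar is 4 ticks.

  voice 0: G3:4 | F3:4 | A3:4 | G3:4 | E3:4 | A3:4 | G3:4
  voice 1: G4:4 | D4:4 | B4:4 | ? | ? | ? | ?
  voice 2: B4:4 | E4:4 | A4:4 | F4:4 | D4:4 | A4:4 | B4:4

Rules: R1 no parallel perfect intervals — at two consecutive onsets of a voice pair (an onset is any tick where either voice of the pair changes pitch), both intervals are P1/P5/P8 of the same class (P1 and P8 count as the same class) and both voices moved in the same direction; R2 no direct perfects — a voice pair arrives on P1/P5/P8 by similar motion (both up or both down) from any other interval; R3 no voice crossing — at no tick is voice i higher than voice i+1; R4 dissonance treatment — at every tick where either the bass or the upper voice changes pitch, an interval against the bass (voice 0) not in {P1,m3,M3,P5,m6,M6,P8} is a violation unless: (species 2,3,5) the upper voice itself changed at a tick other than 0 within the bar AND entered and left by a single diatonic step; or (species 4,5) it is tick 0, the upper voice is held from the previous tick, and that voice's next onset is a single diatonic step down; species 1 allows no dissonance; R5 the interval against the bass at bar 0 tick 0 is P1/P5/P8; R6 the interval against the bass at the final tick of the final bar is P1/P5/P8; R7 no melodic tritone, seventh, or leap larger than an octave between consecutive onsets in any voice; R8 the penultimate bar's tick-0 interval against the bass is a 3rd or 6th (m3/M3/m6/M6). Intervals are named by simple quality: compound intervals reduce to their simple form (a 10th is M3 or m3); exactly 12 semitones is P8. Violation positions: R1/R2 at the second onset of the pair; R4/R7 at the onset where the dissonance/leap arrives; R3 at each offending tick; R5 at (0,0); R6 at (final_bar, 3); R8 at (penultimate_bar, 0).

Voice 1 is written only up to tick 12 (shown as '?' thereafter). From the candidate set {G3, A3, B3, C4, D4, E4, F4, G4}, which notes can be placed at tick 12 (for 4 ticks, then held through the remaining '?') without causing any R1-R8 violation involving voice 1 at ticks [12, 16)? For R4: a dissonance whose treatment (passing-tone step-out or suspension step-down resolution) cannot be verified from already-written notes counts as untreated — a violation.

G3: violates R2,R7
A3: violates R4,R7
B3: legal
C4: violates R4,R7
D4: violates R2
E4: legal
F4: violates R2,R4,R7
G4: violates R2,R3

{B3, E4}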